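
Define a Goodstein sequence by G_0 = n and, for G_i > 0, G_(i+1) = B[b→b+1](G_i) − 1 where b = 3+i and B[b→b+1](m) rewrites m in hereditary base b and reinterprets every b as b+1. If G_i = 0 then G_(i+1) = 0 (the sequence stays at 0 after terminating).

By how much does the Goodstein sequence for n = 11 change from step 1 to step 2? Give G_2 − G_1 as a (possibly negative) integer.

G_0 = 11. HB_3(11) = 3^2 + 2. Bump = 18. G_1 = 17.
G_1 = 17. HB_4(17) = 4^2 + 1. Bump = 26. G_2 = 25.

8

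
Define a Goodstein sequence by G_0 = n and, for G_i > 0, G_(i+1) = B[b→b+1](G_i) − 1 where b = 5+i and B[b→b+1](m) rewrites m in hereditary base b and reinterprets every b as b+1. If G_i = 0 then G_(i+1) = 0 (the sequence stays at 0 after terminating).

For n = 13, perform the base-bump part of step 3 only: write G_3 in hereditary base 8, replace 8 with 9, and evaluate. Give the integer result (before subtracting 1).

base 5: 13 = 2·5 + 3; at 6: 2·6 + 3 = 15; next = 14
base 6: 14 = 2·6 + 2; at 7: 2·7 + 2 = 16; next = 15
base 7: 15 = 2·7 + 1; at 8: 2·8 + 1 = 17; next = 16
base 8: 16 = 2·8; at 9: 2·9 = 18; next = 17

18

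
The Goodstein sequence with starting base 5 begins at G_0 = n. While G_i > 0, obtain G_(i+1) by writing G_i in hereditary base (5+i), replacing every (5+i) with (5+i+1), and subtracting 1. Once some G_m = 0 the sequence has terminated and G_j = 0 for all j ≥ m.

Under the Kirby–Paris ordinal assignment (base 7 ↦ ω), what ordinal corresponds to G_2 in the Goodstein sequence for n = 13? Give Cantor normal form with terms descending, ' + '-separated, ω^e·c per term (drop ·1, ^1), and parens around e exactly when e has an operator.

ω·2 + 1

13 —HB5→ 2·5 + 3 —bump→ 2·6 + 3 = 15 —(−1)→ 14
14 —HB6→ 2·6 + 2 —bump→ 2·7 + 2 = 16 —(−1)→ 15
15 —HB7→ 2·7 + 1 —bump→ 2·8 + 1 = 17 —(−1)→ 16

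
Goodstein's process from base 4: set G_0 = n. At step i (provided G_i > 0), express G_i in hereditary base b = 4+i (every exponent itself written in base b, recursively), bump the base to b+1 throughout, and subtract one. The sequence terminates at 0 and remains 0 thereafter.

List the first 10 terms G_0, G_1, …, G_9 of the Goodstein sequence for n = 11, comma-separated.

i=0: 11 = 2·4 + 3 (b=4); 4→5: 2·5 + 3 = 13; 13−1 = 12
i=1: 12 = 2·5 + 2 (b=5); 5→6: 2·6 + 2 = 14; 14−1 = 13
i=2: 13 = 2·6 + 1 (b=6); 6→7: 2·7 + 1 = 15; 15−1 = 14
i=3: 14 = 2·7 (b=7); 7→8: 2·8 = 16; 16−1 = 15
i=4: 15 = 8 + 7 (b=8); 8→9: 9 + 7 = 16; 16−1 = 15
i=5: 15 = 9 + 6 (b=9); 9→10: 10 + 6 = 16; 16−1 = 15
i=6: 15 = 10 + 5 (b=10); 10→11: 11 + 5 = 16; 16−1 = 15
i=7: 15 = 11 + 4 (b=11); 11→12: 12 + 4 = 16; 16−1 = 15
i=8: 15 = 12 + 3 (b=12); 12→13: 13 + 3 = 16; 16−1 = 15

11, 12, 13, 14, 15, 15, 15, 15, 15, 15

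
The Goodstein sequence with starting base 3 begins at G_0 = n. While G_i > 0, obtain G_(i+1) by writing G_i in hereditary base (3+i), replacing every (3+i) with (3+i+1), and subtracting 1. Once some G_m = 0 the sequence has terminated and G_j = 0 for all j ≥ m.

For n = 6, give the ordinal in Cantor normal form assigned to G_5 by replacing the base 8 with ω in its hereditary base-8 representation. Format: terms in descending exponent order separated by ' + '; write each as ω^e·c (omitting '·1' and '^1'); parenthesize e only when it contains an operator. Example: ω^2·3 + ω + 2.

7

[0] 6 ≡ 2·3 (base 3). Lift 4: 8. −1: 7.
[1] 7 ≡ 4 + 3 (base 4). Lift 5: 8. −1: 7.
[2] 7 ≡ 5 + 2 (base 5). Lift 6: 8. −1: 7.
[3] 7 ≡ 6 + 1 (base 6). Lift 7: 8. −1: 7.
[4] 7 ≡ 7 (base 7). Lift 8: 8. −1: 7.
[5] 7 ≡ 7 (base 8). Lift 9: 7. −1: 6.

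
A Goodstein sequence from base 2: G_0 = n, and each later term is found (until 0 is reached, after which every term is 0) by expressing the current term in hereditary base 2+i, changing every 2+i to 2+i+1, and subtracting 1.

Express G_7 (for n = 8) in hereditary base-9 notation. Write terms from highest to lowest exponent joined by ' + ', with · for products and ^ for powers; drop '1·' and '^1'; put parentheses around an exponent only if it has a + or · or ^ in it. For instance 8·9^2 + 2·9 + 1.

2·9^9 + 2·9^2 + 9 + 2

8 —HB2→ 2^(2 + 1) —bump→ 3^(3 + 1) = 81 —(−1)→ 80
80 —HB3→ 2·3^3 + 2·3^2 + 2·3 + 2 —bump→ 2·4^4 + 2·4^2 + 2·4 + 2 = 554 —(−1)→ 553
553 —HB4→ 2·4^4 + 2·4^2 + 2·4 + 1 —bump→ 2·5^5 + 2·5^2 + 2·5 + 1 = 6311 —(−1)→ 6310
6310 —HB5→ 2·5^5 + 2·5^2 + 2·5 —bump→ 2·6^6 + 2·6^2 + 2·6 = 93396 —(−1)→ 93395
93395 —HB6→ 2·6^6 + 2·6^2 + 6 + 5 —bump→ 2·7^7 + 2·7^2 + 7 + 5 = 1647196 —(−1)→ 1647195
1647195 —HB7→ 2·7^7 + 2·7^2 + 7 + 4 —bump→ 2·8^8 + 2·8^2 + 8 + 4 = 33554572 —(−1)→ 33554571
33554571 —HB8→ 2·8^8 + 2·8^2 + 8 + 3 —bump→ 2·9^9 + 2·9^2 + 9 + 3 = 774841152 —(−1)→ 774841151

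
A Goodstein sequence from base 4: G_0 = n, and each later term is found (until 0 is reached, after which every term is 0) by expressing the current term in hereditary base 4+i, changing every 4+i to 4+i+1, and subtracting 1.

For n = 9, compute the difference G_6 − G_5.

9 —HB4→ 2·4 + 1 —bump→ 2·5 + 1 = 11 —(−1)→ 10
10 —HB5→ 2·5 —bump→ 2·6 = 12 —(−1)→ 11
11 —HB6→ 6 + 5 —bump→ 7 + 5 = 12 —(−1)→ 11
11 —HB7→ 7 + 4 —bump→ 8 + 4 = 12 —(−1)→ 11
11 —HB8→ 8 + 3 —bump→ 9 + 3 = 12 —(−1)→ 11
11 —HB9→ 9 + 2 —bump→ 10 + 2 = 12 —(−1)→ 11

0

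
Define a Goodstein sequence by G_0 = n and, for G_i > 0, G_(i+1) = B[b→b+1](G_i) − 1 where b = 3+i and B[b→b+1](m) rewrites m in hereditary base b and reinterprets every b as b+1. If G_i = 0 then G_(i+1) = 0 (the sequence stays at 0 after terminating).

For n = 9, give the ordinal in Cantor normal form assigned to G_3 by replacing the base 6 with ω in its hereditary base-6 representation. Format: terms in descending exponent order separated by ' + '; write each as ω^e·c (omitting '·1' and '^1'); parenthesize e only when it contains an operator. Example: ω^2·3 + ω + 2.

base 3: 9 = 3^2; at 4: 4^2 = 16; next = 15
base 4: 15 = 3·4 + 3; at 5: 3·5 + 3 = 18; next = 17
base 5: 17 = 3·5 + 2; at 6: 3·6 + 2 = 20; next = 19

ω·3 + 1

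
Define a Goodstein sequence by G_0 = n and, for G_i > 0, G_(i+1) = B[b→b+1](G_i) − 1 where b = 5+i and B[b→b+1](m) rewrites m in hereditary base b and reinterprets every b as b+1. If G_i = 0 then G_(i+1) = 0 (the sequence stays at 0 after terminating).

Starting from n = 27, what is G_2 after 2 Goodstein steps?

(0) 27|_5 = 5^2 + 2 ↦ 6^2 + 2|_6 = 38 ⇒ 37
(1) 37|_6 = 6^2 + 1 ↦ 7^2 + 1|_7 = 50 ⇒ 49
(2) 49|_7 = 7^2 ↦ 8^2|_8 = 64 ⇒ 63

49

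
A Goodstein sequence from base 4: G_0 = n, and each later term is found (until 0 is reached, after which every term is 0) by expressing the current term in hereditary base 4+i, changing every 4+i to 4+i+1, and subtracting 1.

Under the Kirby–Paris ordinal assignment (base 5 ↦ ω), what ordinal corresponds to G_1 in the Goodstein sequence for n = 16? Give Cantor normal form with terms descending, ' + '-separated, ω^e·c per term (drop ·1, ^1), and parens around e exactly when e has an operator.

16 —HB4→ 4^2 —bump→ 5^2 = 25 —(−1)→ 24
24 —HB5→ 4·5 + 4 —bump→ 4·6 + 4 = 28 —(−1)→ 27

ω·4 + 4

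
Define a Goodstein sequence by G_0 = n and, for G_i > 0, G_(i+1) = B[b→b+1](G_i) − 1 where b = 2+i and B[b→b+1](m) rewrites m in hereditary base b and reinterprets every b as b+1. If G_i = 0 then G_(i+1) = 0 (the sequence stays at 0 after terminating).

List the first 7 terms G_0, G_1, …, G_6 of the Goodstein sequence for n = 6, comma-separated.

G_0=6  [base 2] 2^2 + 2  →[2↦3]→  3^3 + 3 = 30  −1 ⇒ G_1=29
G_1=29  [base 3] 3^3 + 2  →[3↦4]→  4^4 + 2 = 258  −1 ⇒ G_2=257
G_2=257  [base 4] 4^4 + 1  →[4↦5]→  5^5 + 1 = 3126  −1 ⇒ G_3=3125
G_3=3125  [base 5] 5^5  →[5↦6]→  6^6 = 46656  −1 ⇒ G_4=46655
G_4=46655  [base 6] 5·6^5 + 5·6^4 + 5·6^3 + 5·6^2 + 5·6 + 5  →[6↦7]→  5·7^5 + 5·7^4 + 5·7^3 + 5·7^2 + 5·7 + 5 = 98040  −1 ⇒ G_5=98039
G_5=98039  [base 7] 5·7^5 + 5·7^4 + 5·7^3 + 5·7^2 + 5·7 + 4  →[7↦8]→  5·8^5 + 5·8^4 + 5·8^3 + 5·8^2 + 5·8 + 4 = 187244  −1 ⇒ G_6=187243

6, 29, 257, 3125, 46655, 98039, 187243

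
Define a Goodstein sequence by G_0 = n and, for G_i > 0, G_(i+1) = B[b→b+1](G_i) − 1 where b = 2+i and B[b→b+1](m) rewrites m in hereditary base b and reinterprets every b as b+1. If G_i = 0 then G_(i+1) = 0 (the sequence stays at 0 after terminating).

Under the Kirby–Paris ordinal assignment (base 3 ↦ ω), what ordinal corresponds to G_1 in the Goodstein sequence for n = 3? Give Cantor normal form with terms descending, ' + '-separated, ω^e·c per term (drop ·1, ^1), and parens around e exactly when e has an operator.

ω

step 0: 3 = 2 + 1; sub 3 for 2: 3 + 1; = 4; G_1 = 4−1 = 3
step 1: 3 = 3; sub 4 for 3: 4; = 4; G_2 = 4−1 = 3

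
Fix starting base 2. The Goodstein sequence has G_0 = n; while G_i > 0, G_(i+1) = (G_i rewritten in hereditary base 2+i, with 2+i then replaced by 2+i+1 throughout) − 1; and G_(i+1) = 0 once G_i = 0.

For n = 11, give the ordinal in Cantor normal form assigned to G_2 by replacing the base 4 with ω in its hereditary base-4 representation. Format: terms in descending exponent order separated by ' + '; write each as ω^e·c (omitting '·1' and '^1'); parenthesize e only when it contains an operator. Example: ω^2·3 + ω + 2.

step 0: 11 = 2^(2 + 1) + 2 + 1; sub 3 for 2: 3^(3 + 1) + 3 + 1; = 85; G_1 = 85−1 = 84
step 1: 84 = 3^(3 + 1) + 3; sub 4 for 3: 4^(4 + 1) + 4; = 1028; G_2 = 1028−1 = 1027
step 2: 1027 = 4^(4 + 1) + 3; sub 5 for 4: 5^(5 + 1) + 3; = 15628; G_3 = 15628−1 = 15627

ω^(ω + 1) + 3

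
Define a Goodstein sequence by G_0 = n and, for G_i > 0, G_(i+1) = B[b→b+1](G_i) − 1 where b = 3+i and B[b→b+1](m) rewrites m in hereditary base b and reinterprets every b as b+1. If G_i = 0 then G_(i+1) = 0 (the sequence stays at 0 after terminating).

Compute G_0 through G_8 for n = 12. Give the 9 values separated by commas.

12, 19, 27, 37, 49, 63, 69, 75, 81

base 3: 12 = 3^2 + 3; at 4: 4^2 + 4 = 20; next = 19
base 4: 19 = 4^2 + 3; at 5: 5^2 + 3 = 28; next = 27
base 5: 27 = 5^2 + 2; at 6: 6^2 + 2 = 38; next = 37
base 6: 37 = 6^2 + 1; at 7: 7^2 + 1 = 50; next = 49
base 7: 49 = 7^2; at 8: 8^2 = 64; next = 63
base 8: 63 = 7·8 + 7; at 9: 7·9 + 7 = 70; next = 69
base 9: 69 = 7·9 + 6; at 10: 7·10 + 6 = 76; next = 75
base 10: 75 = 7·10 + 5; at 11: 7·11 + 5 = 82; next = 81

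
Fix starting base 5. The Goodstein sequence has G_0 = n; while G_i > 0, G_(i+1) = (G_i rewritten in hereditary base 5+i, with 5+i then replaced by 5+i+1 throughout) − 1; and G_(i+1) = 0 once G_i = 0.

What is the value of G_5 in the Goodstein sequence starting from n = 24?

39

[0] 24 ≡ 4·5 + 4 (base 5). Lift 6: 28. −1: 27.
[1] 27 ≡ 4·6 + 3 (base 6). Lift 7: 31. −1: 30.
[2] 30 ≡ 4·7 + 2 (base 7). Lift 8: 34. −1: 33.
[3] 33 ≡ 4·8 + 1 (base 8). Lift 9: 37. −1: 36.
[4] 36 ≡ 4·9 (base 9). Lift 10: 40. −1: 39.
[5] 39 ≡ 3·10 + 9 (base 10). Lift 11: 42. −1: 41.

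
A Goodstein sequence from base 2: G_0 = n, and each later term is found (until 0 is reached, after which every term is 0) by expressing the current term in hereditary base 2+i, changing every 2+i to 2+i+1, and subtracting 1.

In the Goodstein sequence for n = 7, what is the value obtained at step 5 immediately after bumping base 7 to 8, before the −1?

[0] 7 ≡ 2^2 + 2 + 1 (base 2). Lift 3: 31. −1: 30.
[1] 30 ≡ 3^3 + 3 (base 3). Lift 4: 260. −1: 259.
[2] 259 ≡ 4^4 + 3 (base 4). Lift 5: 3128. −1: 3127.
[3] 3127 ≡ 5^5 + 2 (base 5). Lift 6: 46658. −1: 46657.
[4] 46657 ≡ 6^6 + 1 (base 6). Lift 7: 823544. −1: 823543.
[5] 823543 ≡ 7^7 (base 7). Lift 8: 16777216. −1: 16777215.

16777216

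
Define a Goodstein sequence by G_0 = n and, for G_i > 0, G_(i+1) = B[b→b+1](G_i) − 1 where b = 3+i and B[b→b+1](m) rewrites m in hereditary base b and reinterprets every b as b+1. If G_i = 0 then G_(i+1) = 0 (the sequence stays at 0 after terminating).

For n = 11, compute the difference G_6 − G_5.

4

i=0: 11 = 3^2 + 2 (b=3); 3→4: 4^2 + 2 = 18; 18−1 = 17
i=1: 17 = 4^2 + 1 (b=4); 4→5: 5^2 + 1 = 26; 26−1 = 25
i=2: 25 = 5^2 (b=5); 5→6: 6^2 = 36; 36−1 = 35
i=3: 35 = 5·6 + 5 (b=6); 6→7: 5·7 + 5 = 40; 40−1 = 39
i=4: 39 = 5·7 + 4 (b=7); 7→8: 5·8 + 4 = 44; 44−1 = 43
i=5: 43 = 5·8 + 3 (b=8); 8→9: 5·9 + 3 = 48; 48−1 = 47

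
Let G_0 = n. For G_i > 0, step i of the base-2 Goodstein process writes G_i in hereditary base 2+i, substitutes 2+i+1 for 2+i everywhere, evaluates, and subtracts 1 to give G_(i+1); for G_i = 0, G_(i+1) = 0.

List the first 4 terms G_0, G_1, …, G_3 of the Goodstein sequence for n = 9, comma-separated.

9, 81, 1023, 9842

9 —HB2→ 2^(2 + 1) + 1 —bump→ 3^(3 + 1) + 1 = 82 —(−1)→ 81
81 —HB3→ 3^(3 + 1) —bump→ 4^(4 + 1) = 1024 —(−1)→ 1023
1023 —HB4→ 3·4^4 + 3·4^3 + 3·4^2 + 3·4 + 3 —bump→ 3·5^5 + 3·5^3 + 3·5^2 + 3·5 + 3 = 9843 —(−1)→ 9842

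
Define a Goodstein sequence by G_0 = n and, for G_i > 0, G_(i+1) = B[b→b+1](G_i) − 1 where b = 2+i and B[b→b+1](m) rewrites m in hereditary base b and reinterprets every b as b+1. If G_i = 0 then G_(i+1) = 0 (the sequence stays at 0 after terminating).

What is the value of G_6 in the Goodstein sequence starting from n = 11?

134217727

[0] 11 ≡ 2^(2 + 1) + 2 + 1 (base 2). Lift 3: 85. −1: 84.
[1] 84 ≡ 3^(3 + 1) + 3 (base 3). Lift 4: 1028. −1: 1027.
[2] 1027 ≡ 4^(4 + 1) + 3 (base 4). Lift 5: 15628. −1: 15627.
[3] 15627 ≡ 5^(5 + 1) + 2 (base 5). Lift 6: 279938. −1: 279937.
[4] 279937 ≡ 6^(6 + 1) + 1 (base 6). Lift 7: 5764802. −1: 5764801.
[5] 5764801 ≡ 7^(7 + 1) (base 7). Lift 8: 134217728. −1: 134217727.
[6] 134217727 ≡ 7·8^8 + 7·8^7 + 7·8^6 + 7·8^5 + 7·8^4 + 7·8^3 + 7·8^2 + 7·8 + 7 (base 8). Lift 9: 2749609303. −1: 2749609302.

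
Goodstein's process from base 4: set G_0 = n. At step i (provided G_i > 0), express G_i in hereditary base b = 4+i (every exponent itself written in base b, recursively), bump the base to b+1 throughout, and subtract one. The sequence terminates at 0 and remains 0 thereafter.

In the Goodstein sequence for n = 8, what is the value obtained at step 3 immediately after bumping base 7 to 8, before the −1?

base 4: 8 = 2·4; at 5: 2·5 = 10; next = 9
base 5: 9 = 5 + 4; at 6: 6 + 4 = 10; next = 9
base 6: 9 = 6 + 3; at 7: 7 + 3 = 10; next = 9
base 7: 9 = 7 + 2; at 8: 8 + 2 = 10; next = 9

10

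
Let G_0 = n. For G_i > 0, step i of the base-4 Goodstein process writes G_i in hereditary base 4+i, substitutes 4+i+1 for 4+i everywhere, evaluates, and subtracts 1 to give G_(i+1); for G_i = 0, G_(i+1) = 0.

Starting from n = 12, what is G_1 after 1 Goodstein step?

12 —HB4→ 3·4 —bump→ 3·5 = 15 —(−1)→ 14
14 —HB5→ 2·5 + 4 —bump→ 2·6 + 4 = 16 —(−1)→ 15

14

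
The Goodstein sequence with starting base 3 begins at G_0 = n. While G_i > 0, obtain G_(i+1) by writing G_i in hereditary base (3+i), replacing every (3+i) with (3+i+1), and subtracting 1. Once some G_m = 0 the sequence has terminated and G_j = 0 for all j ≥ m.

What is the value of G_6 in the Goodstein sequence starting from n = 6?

base 3: 6 = 2·3; at 4: 2·4 = 8; next = 7
base 4: 7 = 4 + 3; at 5: 5 + 3 = 8; next = 7
base 5: 7 = 5 + 2; at 6: 6 + 2 = 8; next = 7
base 6: 7 = 6 + 1; at 7: 7 + 1 = 8; next = 7
base 7: 7 = 7; at 8: 8 = 8; next = 7
base 8: 7 = 7; at 9: 7 = 7; next = 6
base 9: 6 = 6; at 10: 6 = 6; next = 5

6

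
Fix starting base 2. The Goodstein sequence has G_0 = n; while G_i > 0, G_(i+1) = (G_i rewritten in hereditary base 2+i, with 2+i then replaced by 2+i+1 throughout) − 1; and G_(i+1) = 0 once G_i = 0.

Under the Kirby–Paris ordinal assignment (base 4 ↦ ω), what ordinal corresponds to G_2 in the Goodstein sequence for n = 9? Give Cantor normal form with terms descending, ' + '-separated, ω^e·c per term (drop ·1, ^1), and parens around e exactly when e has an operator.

ω^ω·3 + ω^3·3 + ω^2·3 + ω·3 + 3

G_0=9  [base 2] 2^(2 + 1) + 1  →[2↦3]→  3^(3 + 1) + 1 = 82  −1 ⇒ G_1=81
G_1=81  [base 3] 3^(3 + 1)  →[3↦4]→  4^(4 + 1) = 1024  −1 ⇒ G_2=1023
G_2=1023  [base 4] 3·4^4 + 3·4^3 + 3·4^2 + 3·4 + 3  →[4↦5]→  3·5^5 + 3·5^3 + 3·5^2 + 3·5 + 3 = 9843  −1 ⇒ G_3=9842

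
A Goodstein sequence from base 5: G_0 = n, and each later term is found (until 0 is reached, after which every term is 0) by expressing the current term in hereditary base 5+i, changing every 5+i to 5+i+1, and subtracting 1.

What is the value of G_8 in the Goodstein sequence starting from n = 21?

39

G_0=21  [base 5] 4·5 + 1  →[5↦6]→  4·6 + 1 = 25  −1 ⇒ G_1=24
G_1=24  [base 6] 4·6  →[6↦7]→  4·7 = 28  −1 ⇒ G_2=27
G_2=27  [base 7] 3·7 + 6  →[7↦8]→  3·8 + 6 = 30  −1 ⇒ G_3=29
G_3=29  [base 8] 3·8 + 5  →[8↦9]→  3·9 + 5 = 32  −1 ⇒ G_4=31
G_4=31  [base 9] 3·9 + 4  →[9↦10]→  3·10 + 4 = 34  −1 ⇒ G_5=33
G_5=33  [base 10] 3·10 + 3  →[10↦11]→  3·11 + 3 = 36  −1 ⇒ G_6=35
G_6=35  [base 11] 3·11 + 2  →[11↦12]→  3·12 + 2 = 38  −1 ⇒ G_7=37
G_7=37  [base 12] 3·12 + 1  →[12↦13]→  3·13 + 1 = 40  −1 ⇒ G_8=39
G_8=39  [base 13] 3·13  →[13↦14]→  3·14 = 42  −1 ⇒ G_9=41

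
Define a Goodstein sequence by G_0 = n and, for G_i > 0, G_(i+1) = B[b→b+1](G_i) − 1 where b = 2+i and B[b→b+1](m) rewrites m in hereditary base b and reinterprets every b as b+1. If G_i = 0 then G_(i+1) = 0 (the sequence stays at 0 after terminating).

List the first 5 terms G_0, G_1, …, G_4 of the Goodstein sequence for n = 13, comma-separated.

13, 108, 1279, 16092, 280711

i=0: 13 = 2^(2 + 1) + 2^2 + 1 (b=2); 2→3: 3^(3 + 1) + 3^3 + 1 = 109; 109−1 = 108
i=1: 108 = 3^(3 + 1) + 3^3 (b=3); 3→4: 4^(4 + 1) + 4^4 = 1280; 1280−1 = 1279
i=2: 1279 = 4^(4 + 1) + 3·4^3 + 3·4^2 + 3·4 + 3 (b=4); 4→5: 5^(5 + 1) + 3·5^3 + 3·5^2 + 3·5 + 3 = 16093; 16093−1 = 16092
i=3: 16092 = 5^(5 + 1) + 3·5^3 + 3·5^2 + 3·5 + 2 (b=5); 5→6: 6^(6 + 1) + 3·6^3 + 3·6^2 + 3·6 + 2 = 280712; 280712−1 = 280711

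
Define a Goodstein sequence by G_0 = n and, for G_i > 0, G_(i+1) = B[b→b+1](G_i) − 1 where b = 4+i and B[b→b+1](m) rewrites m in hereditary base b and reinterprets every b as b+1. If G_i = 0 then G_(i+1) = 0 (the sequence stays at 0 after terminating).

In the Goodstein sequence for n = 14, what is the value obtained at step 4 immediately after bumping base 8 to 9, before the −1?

23

[0] 14 ≡ 3·4 + 2 (base 4). Lift 5: 17. −1: 16.
[1] 16 ≡ 3·5 + 1 (base 5). Lift 6: 19. −1: 18.
[2] 18 ≡ 3·6 (base 6). Lift 7: 21. −1: 20.
[3] 20 ≡ 2·7 + 6 (base 7). Lift 8: 22. −1: 21.
[4] 21 ≡ 2·8 + 5 (base 8). Lift 9: 23. −1: 22.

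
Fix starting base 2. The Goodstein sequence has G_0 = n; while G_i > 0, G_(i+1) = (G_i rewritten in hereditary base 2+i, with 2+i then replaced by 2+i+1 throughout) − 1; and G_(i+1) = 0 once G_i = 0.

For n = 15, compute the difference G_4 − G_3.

307841

(0) 15|_2 = 2^(2 + 1) + 2^2 + 2 + 1 ↦ 3^(3 + 1) + 3^3 + 3 + 1|_3 = 112 ⇒ 111
(1) 111|_3 = 3^(3 + 1) + 3^3 + 3 ↦ 4^(4 + 1) + 4^4 + 4|_4 = 1284 ⇒ 1283
(2) 1283|_4 = 4^(4 + 1) + 4^4 + 3 ↦ 5^(5 + 1) + 5^5 + 3|_5 = 18753 ⇒ 18752
(3) 18752|_5 = 5^(5 + 1) + 5^5 + 2 ↦ 6^(6 + 1) + 6^6 + 2|_6 = 326594 ⇒ 326593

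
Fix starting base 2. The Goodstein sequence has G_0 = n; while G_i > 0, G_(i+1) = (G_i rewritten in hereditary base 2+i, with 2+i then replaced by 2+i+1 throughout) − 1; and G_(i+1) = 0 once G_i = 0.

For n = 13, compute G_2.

1279

13 —HB2→ 2^(2 + 1) + 2^2 + 1 —bump→ 3^(3 + 1) + 3^3 + 1 = 109 —(−1)→ 108
108 —HB3→ 3^(3 + 1) + 3^3 —bump→ 4^(4 + 1) + 4^4 = 1280 —(−1)→ 1279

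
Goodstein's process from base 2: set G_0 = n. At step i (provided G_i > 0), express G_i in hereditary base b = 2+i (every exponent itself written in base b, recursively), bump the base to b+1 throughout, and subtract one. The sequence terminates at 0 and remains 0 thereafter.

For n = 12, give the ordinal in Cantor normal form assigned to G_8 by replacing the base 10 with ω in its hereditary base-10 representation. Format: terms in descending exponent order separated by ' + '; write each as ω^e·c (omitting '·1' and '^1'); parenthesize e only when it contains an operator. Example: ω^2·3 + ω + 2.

ω^(ω + 1) + ω^2·2 + ω + 1

[0] 12 ≡ 2^(2 + 1) + 2^2 (base 2). Lift 3: 108. −1: 107.
[1] 107 ≡ 3^(3 + 1) + 2·3^2 + 2·3 + 2 (base 3). Lift 4: 1066. −1: 1065.
[2] 1065 ≡ 4^(4 + 1) + 2·4^2 + 2·4 + 1 (base 4). Lift 5: 15686. −1: 15685.
[3] 15685 ≡ 5^(5 + 1) + 2·5^2 + 2·5 (base 5). Lift 6: 280020. −1: 280019.
[4] 280019 ≡ 6^(6 + 1) + 2·6^2 + 6 + 5 (base 6). Lift 7: 5764911. −1: 5764910.
[5] 5764910 ≡ 7^(7 + 1) + 2·7^2 + 7 + 4 (base 7). Lift 8: 134217868. −1: 134217867.
[6] 134217867 ≡ 8^(8 + 1) + 2·8^2 + 8 + 3 (base 8). Lift 9: 3486784575. −1: 3486784574.
[7] 3486784574 ≡ 9^(9 + 1) + 2·9^2 + 9 + 2 (base 9). Lift 10: 100000000212. −1: 100000000211.
[8] 100000000211 ≡ 10^(10 + 1) + 2·10^2 + 10 + 1 (base 10). Lift 11: 3138428376975. −1: 3138428376974.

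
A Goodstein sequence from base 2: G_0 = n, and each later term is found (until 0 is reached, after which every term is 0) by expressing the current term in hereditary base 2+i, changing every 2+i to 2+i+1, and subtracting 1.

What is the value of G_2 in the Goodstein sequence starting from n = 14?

base 2: 14 = 2^(2 + 1) + 2^2 + 2; at 3: 3^(3 + 1) + 3^3 + 3 = 111; next = 110
base 3: 110 = 3^(3 + 1) + 3^3 + 2; at 4: 4^(4 + 1) + 4^4 + 2 = 1282; next = 1281
base 4: 1281 = 4^(4 + 1) + 4^4 + 1; at 5: 5^(5 + 1) + 5^5 + 1 = 18751; next = 18750

1281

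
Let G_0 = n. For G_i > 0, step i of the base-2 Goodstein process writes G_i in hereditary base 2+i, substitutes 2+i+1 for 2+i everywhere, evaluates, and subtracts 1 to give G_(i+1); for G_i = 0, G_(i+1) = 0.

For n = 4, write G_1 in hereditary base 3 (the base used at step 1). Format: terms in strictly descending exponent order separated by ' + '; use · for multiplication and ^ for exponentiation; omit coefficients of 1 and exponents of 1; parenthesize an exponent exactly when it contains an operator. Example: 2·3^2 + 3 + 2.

base 2: 4 = 2^2; at 3: 3^3 = 27; next = 26
base 3: 26 = 2·3^2 + 2·3 + 2; at 4: 2·4^2 + 2·4 + 2 = 42; next = 41

2·3^2 + 2·3 + 2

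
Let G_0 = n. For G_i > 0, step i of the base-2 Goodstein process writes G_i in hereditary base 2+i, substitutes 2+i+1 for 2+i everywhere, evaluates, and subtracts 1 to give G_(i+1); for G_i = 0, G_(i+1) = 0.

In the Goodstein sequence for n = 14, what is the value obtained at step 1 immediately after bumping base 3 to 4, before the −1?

G_0=14  [base 2] 2^(2 + 1) + 2^2 + 2  →[2↦3]→  3^(3 + 1) + 3^3 + 3 = 111  −1 ⇒ G_1=110
G_1=110  [base 3] 3^(3 + 1) + 3^3 + 2  →[3↦4]→  4^(4 + 1) + 4^4 + 2 = 1282  −1 ⇒ G_2=1281

1282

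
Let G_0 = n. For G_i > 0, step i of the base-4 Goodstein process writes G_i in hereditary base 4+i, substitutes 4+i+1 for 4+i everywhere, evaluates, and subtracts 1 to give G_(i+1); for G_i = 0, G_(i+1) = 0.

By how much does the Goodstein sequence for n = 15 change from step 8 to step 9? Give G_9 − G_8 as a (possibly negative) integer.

G_0 = 15. HB_4(15) = 3·4 + 3. Bump = 18. G_1 = 17.
G_1 = 17. HB_5(17) = 3·5 + 2. Bump = 20. G_2 = 19.
G_2 = 19. HB_6(19) = 3·6 + 1. Bump = 22. G_3 = 21.
G_3 = 21. HB_7(21) = 3·7. Bump = 24. G_4 = 23.
G_4 = 23. HB_8(23) = 2·8 + 7. Bump = 25. G_5 = 24.
G_5 = 24. HB_9(24) = 2·9 + 6. Bump = 26. G_6 = 25.
G_6 = 25. HB_10(25) = 2·10 + 5. Bump = 27. G_7 = 26.
G_7 = 26. HB_11(26) = 2·11 + 4. Bump = 28. G_8 = 27.
G_8 = 27. HB_12(27) = 2·12 + 3. Bump = 29. G_9 = 28.

1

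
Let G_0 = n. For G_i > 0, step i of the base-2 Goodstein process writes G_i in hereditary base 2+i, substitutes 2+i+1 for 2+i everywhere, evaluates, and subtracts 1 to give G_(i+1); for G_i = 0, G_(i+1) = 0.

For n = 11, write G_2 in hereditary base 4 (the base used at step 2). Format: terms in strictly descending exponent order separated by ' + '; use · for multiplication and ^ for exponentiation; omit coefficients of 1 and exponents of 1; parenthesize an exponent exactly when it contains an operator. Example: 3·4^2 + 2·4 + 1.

step 0: 11 = 2^(2 + 1) + 2 + 1; sub 3 for 2: 3^(3 + 1) + 3 + 1; = 85; G_1 = 85−1 = 84
step 1: 84 = 3^(3 + 1) + 3; sub 4 for 3: 4^(4 + 1) + 4; = 1028; G_2 = 1028−1 = 1027

4^(4 + 1) + 3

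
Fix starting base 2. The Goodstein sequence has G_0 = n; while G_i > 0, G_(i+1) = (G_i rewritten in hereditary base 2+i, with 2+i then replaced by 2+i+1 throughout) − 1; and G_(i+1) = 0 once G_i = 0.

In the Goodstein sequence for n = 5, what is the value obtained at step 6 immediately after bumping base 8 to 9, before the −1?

[0] 5 ≡ 2^2 + 1 (base 2). Lift 3: 28. −1: 27.
[1] 27 ≡ 3^3 (base 3). Lift 4: 256. −1: 255.
[2] 255 ≡ 3·4^3 + 3·4^2 + 3·4 + 3 (base 4). Lift 5: 468. −1: 467.
[3] 467 ≡ 3·5^3 + 3·5^2 + 3·5 + 2 (base 5). Lift 6: 776. −1: 775.
[4] 775 ≡ 3·6^3 + 3·6^2 + 3·6 + 1 (base 6). Lift 7: 1198. −1: 1197.
[5] 1197 ≡ 3·7^3 + 3·7^2 + 3·7 (base 7). Lift 8: 1752. −1: 1751.
[6] 1751 ≡ 3·8^3 + 3·8^2 + 2·8 + 7 (base 8). Lift 9: 2455. −1: 2454.

2455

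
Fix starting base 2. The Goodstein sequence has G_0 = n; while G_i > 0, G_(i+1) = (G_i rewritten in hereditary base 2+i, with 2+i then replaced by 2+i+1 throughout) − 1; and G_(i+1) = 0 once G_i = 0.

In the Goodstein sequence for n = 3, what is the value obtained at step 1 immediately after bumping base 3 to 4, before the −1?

(0) 3|_2 = 2 + 1 ↦ 3 + 1|_3 = 4 ⇒ 3
(1) 3|_3 = 3 ↦ 4|_4 = 4 ⇒ 3

4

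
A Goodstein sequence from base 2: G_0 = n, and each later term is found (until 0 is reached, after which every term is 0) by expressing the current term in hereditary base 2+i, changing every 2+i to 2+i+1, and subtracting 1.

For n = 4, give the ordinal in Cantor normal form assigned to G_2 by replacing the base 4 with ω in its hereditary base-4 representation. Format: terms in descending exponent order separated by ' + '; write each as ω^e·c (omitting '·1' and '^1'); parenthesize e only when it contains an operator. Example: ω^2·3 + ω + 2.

G_0 = 4. HB_2(4) = 2^2. Bump = 27. G_1 = 26.
G_1 = 26. HB_3(26) = 2·3^2 + 2·3 + 2. Bump = 42. G_2 = 41.
G_2 = 41. HB_4(41) = 2·4^2 + 2·4 + 1. Bump = 61. G_3 = 60.

ω^2·2 + ω·2 + 1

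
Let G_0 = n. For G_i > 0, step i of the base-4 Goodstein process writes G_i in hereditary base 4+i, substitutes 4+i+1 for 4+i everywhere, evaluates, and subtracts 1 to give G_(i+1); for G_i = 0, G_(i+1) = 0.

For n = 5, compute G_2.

[0] 5 ≡ 4 + 1 (base 4). Lift 5: 6. −1: 5.
[1] 5 ≡ 5 (base 5). Lift 6: 6. −1: 5.
[2] 5 ≡ 5 (base 6). Lift 7: 5. −1: 4.

5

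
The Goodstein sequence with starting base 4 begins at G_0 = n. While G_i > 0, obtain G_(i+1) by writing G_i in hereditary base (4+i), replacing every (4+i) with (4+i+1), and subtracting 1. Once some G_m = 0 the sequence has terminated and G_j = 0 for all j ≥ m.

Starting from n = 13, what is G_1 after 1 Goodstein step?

15

[0] 13 ≡ 3·4 + 1 (base 4). Lift 5: 16. −1: 15.
[1] 15 ≡ 3·5 (base 5). Lift 6: 18. −1: 17.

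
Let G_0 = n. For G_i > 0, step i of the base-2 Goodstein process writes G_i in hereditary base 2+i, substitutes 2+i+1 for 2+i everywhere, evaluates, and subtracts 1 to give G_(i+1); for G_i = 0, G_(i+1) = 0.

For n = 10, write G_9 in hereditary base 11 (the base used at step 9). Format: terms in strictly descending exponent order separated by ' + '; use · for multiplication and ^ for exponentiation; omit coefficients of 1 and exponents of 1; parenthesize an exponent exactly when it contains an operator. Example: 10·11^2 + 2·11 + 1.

5·11^11 + 5·11^5 + 5·11^4 + 5·11^3 + 5·11^2 + 5·11

i=0: 10 = 2^(2 + 1) + 2 (b=2); 2→3: 3^(3 + 1) + 3 = 84; 84−1 = 83
i=1: 83 = 3^(3 + 1) + 2 (b=3); 3→4: 4^(4 + 1) + 2 = 1026; 1026−1 = 1025
i=2: 1025 = 4^(4 + 1) + 1 (b=4); 4→5: 5^(5 + 1) + 1 = 15626; 15626−1 = 15625
i=3: 15625 = 5^(5 + 1) (b=5); 5→6: 6^(6 + 1) = 279936; 279936−1 = 279935
i=4: 279935 = 5·6^6 + 5·6^5 + 5·6^4 + 5·6^3 + 5·6^2 + 5·6 + 5 (b=6); 6→7: 5·7^7 + 5·7^5 + 5·7^4 + 5·7^3 + 5·7^2 + 5·7 + 5 = 4215755; 4215755−1 = 4215754
i=5: 4215754 = 5·7^7 + 5·7^5 + 5·7^4 + 5·7^3 + 5·7^2 + 5·7 + 4 (b=7); 7→8: 5·8^8 + 5·8^5 + 5·8^4 + 5·8^3 + 5·8^2 + 5·8 + 4 = 84073324; 84073324−1 = 84073323
i=6: 84073323 = 5·8^8 + 5·8^5 + 5·8^4 + 5·8^3 + 5·8^2 + 5·8 + 3 (b=8); 8→9: 5·9^9 + 5·9^5 + 5·9^4 + 5·9^3 + 5·9^2 + 5·9 + 3 = 1937434593; 1937434593−1 = 1937434592
i=7: 1937434592 = 5·9^9 + 5·9^5 + 5·9^4 + 5·9^3 + 5·9^2 + 5·9 + 2 (b=9); 9→10: 5·10^10 + 5·10^5 + 5·10^4 + 5·10^3 + 5·10^2 + 5·10 + 2 = 50000555552; 50000555552−1 = 50000555551
i=8: 50000555551 = 5·10^10 + 5·10^5 + 5·10^4 + 5·10^3 + 5·10^2 + 5·10 + 1 (b=10); 10→11: 5·11^11 + 5·11^5 + 5·11^4 + 5·11^3 + 5·11^2 + 5·11 + 1 = 1426559238831; 1426559238831−1 = 1426559238830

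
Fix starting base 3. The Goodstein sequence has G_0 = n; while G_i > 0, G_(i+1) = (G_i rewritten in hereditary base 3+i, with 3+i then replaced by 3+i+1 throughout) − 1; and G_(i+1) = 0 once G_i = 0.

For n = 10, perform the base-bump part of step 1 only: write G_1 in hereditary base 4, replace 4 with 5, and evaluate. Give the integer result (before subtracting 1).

25

[0] 10 ≡ 3^2 + 1 (base 3). Lift 4: 17. −1: 16.
[1] 16 ≡ 4^2 (base 4). Lift 5: 25. −1: 24.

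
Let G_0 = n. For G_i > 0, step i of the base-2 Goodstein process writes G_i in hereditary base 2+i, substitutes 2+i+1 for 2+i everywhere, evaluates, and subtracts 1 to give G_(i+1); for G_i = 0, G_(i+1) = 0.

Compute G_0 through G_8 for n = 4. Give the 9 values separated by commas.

step 0: 4 = 2^2; sub 3 for 2: 3^3; = 27; G_1 = 27−1 = 26
step 1: 26 = 2·3^2 + 2·3 + 2; sub 4 for 3: 2·4^2 + 2·4 + 2; = 42; G_2 = 42−1 = 41
step 2: 41 = 2·4^2 + 2·4 + 1; sub 5 for 4: 2·5^2 + 2·5 + 1; = 61; G_3 = 61−1 = 60
step 3: 60 = 2·5^2 + 2·5; sub 6 for 5: 2·6^2 + 2·6; = 84; G_4 = 84−1 = 83
step 4: 83 = 2·6^2 + 6 + 5; sub 7 for 6: 2·7^2 + 7 + 5; = 110; G_5 = 110−1 = 109
step 5: 109 = 2·7^2 + 7 + 4; sub 8 for 7: 2·8^2 + 8 + 4; = 140; G_6 = 140−1 = 139
step 6: 139 = 2·8^2 + 8 + 3; sub 9 for 8: 2·9^2 + 9 + 3; = 174; G_7 = 174−1 = 173
step 7: 173 = 2·9^2 + 9 + 2; sub 10 for 9: 2·10^2 + 10 + 2; = 212; G_8 = 212−1 = 211

4, 26, 41, 60, 83, 109, 139, 173, 211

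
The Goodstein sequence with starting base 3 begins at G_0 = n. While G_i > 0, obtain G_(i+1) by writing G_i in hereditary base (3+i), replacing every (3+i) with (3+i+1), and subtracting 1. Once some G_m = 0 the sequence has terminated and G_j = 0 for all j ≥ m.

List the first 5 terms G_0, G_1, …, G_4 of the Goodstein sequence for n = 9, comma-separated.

9, 15, 17, 19, 21

step 0: 9 = 3^2; sub 4 for 3: 4^2; = 16; G_1 = 16−1 = 15
step 1: 15 = 3·4 + 3; sub 5 for 4: 3·5 + 3; = 18; G_2 = 18−1 = 17
step 2: 17 = 3·5 + 2; sub 6 for 5: 3·6 + 2; = 20; G_3 = 20−1 = 19
step 3: 19 = 3·6 + 1; sub 7 for 6: 3·7 + 1; = 22; G_4 = 22−1 = 21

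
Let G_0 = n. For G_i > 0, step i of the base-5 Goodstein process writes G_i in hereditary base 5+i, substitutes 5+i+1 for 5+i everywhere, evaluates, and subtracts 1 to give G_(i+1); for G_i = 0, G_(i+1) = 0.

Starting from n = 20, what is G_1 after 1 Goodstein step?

23

i=0: 20 = 4·5 (b=5); 5→6: 4·6 = 24; 24−1 = 23
i=1: 23 = 3·6 + 5 (b=6); 6→7: 3·7 + 5 = 26; 26−1 = 25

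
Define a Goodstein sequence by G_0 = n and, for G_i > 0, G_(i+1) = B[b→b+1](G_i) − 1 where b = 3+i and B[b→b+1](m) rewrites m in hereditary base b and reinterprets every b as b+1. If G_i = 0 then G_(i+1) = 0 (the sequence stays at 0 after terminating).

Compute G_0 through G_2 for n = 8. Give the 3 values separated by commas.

8, 9, 10

G_0 = 8. HB_3(8) = 2·3 + 2. Bump = 10. G_1 = 9.
G_1 = 9. HB_4(9) = 2·4 + 1. Bump = 11. G_2 = 10.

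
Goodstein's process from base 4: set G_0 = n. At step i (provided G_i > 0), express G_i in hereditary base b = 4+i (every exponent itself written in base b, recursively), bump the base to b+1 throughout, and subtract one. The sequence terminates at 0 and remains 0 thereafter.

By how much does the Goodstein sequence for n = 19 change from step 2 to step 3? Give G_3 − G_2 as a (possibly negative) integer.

12

G_0=19  [base 4] 4^2 + 3  →[4↦5]→  5^2 + 3 = 28  −1 ⇒ G_1=27
G_1=27  [base 5] 5^2 + 2  →[5↦6]→  6^2 + 2 = 38  −1 ⇒ G_2=37
G_2=37  [base 6] 6^2 + 1  →[6↦7]→  7^2 + 1 = 50  −1 ⇒ G_3=49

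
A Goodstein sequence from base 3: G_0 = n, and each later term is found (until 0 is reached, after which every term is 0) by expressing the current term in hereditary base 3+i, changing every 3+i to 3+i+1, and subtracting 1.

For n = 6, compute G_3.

(0) 6|_3 = 2·3 ↦ 2·4|_4 = 8 ⇒ 7
(1) 7|_4 = 4 + 3 ↦ 5 + 3|_5 = 8 ⇒ 7
(2) 7|_5 = 5 + 2 ↦ 6 + 2|_6 = 8 ⇒ 7

7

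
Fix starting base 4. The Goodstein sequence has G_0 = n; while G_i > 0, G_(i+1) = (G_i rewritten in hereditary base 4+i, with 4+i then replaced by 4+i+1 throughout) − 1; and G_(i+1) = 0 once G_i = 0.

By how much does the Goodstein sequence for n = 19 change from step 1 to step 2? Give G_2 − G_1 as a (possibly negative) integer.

step 0: 19 = 4^2 + 3; sub 5 for 4: 5^2 + 3; = 28; G_1 = 28−1 = 27
step 1: 27 = 5^2 + 2; sub 6 for 5: 6^2 + 2; = 38; G_2 = 38−1 = 37

10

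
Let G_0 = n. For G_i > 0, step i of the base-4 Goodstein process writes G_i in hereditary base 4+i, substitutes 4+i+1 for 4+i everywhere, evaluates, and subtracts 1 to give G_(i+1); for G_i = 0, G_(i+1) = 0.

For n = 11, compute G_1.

12

11 —HB4→ 2·4 + 3 —bump→ 2·5 + 3 = 13 —(−1)→ 12
12 —HB5→ 2·5 + 2 —bump→ 2·6 + 2 = 14 —(−1)→ 13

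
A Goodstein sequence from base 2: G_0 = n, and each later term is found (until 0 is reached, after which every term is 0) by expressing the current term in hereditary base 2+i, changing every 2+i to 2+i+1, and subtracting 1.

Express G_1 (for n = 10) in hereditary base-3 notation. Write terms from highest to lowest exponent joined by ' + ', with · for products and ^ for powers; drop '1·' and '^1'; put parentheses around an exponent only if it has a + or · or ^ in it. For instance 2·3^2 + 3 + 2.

10 —HB2→ 2^(2 + 1) + 2 —bump→ 3^(3 + 1) + 3 = 84 —(−1)→ 83
83 —HB3→ 3^(3 + 1) + 2 —bump→ 4^(4 + 1) + 2 = 1026 —(−1)→ 1025

3^(3 + 1) + 2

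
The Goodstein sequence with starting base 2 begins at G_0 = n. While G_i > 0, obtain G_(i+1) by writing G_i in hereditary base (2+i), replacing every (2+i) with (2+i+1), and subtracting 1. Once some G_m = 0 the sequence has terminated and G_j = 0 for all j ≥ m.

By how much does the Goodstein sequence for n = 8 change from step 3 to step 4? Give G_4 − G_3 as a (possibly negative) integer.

8 —HB2→ 2^(2 + 1) —bump→ 3^(3 + 1) = 81 —(−1)→ 80
80 —HB3→ 2·3^3 + 2·3^2 + 2·3 + 2 —bump→ 2·4^4 + 2·4^2 + 2·4 + 2 = 554 —(−1)→ 553
553 —HB4→ 2·4^4 + 2·4^2 + 2·4 + 1 —bump→ 2·5^5 + 2·5^2 + 2·5 + 1 = 6311 —(−1)→ 6310
6310 —HB5→ 2·5^5 + 2·5^2 + 2·5 —bump→ 2·6^6 + 2·6^2 + 2·6 = 93396 —(−1)→ 93395

87085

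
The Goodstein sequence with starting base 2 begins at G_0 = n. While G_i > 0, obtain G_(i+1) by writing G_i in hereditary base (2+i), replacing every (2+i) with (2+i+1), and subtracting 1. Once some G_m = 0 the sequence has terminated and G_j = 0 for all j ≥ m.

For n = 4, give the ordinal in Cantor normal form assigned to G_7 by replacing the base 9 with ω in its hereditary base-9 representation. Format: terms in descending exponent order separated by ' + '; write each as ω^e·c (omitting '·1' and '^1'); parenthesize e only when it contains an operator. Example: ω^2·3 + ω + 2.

G_0 = 4. HB_2(4) = 2^2. Bump = 27. G_1 = 26.
G_1 = 26. HB_3(26) = 2·3^2 + 2·3 + 2. Bump = 42. G_2 = 41.
G_2 = 41. HB_4(41) = 2·4^2 + 2·4 + 1. Bump = 61. G_3 = 60.
G_3 = 60. HB_5(60) = 2·5^2 + 2·5. Bump = 84. G_4 = 83.
G_4 = 83. HB_6(83) = 2·6^2 + 6 + 5. Bump = 110. G_5 = 109.
G_5 = 109. HB_7(109) = 2·7^2 + 7 + 4. Bump = 140. G_6 = 139.
G_6 = 139. HB_8(139) = 2·8^2 + 8 + 3. Bump = 174. G_7 = 173.

ω^2·2 + ω + 2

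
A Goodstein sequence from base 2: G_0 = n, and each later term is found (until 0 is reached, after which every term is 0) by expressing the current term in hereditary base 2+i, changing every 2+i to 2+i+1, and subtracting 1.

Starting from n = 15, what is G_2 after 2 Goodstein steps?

1283

i=0: 15 = 2^(2 + 1) + 2^2 + 2 + 1 (b=2); 2→3: 3^(3 + 1) + 3^3 + 3 + 1 = 112; 112−1 = 111
i=1: 111 = 3^(3 + 1) + 3^3 + 3 (b=3); 3→4: 4^(4 + 1) + 4^4 + 4 = 1284; 1284−1 = 1283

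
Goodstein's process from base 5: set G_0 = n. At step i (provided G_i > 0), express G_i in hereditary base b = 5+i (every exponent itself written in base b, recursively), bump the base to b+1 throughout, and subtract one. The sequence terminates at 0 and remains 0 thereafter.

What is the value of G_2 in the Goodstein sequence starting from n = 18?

22

G_0=18  [base 5] 3·5 + 3  →[5↦6]→  3·6 + 3 = 21  −1 ⇒ G_1=20
G_1=20  [base 6] 3·6 + 2  →[6↦7]→  3·7 + 2 = 23  −1 ⇒ G_2=22
G_2=22  [base 7] 3·7 + 1  →[7↦8]→  3·8 + 1 = 25  −1 ⇒ G_3=24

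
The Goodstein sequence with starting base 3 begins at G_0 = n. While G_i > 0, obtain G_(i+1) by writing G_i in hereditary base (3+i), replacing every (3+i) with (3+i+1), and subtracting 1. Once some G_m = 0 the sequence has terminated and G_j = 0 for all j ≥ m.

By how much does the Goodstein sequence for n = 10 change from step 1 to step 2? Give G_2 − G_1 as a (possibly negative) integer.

i=0: 10 = 3^2 + 1 (b=3); 3→4: 4^2 + 1 = 17; 17−1 = 16
i=1: 16 = 4^2 (b=4); 4→5: 5^2 = 25; 25−1 = 24

8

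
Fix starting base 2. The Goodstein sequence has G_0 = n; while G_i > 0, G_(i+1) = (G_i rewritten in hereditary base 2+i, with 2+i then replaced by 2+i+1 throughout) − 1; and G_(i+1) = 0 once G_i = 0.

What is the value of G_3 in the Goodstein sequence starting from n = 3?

2

i=0: 3 = 2 + 1 (b=2); 2→3: 3 + 1 = 4; 4−1 = 3
i=1: 3 = 3 (b=3); 3→4: 4 = 4; 4−1 = 3
i=2: 3 = 3 (b=4); 4→5: 3 = 3; 3−1 = 2
i=3: 2 = 2 (b=5); 5→6: 2 = 2; 2−1 = 1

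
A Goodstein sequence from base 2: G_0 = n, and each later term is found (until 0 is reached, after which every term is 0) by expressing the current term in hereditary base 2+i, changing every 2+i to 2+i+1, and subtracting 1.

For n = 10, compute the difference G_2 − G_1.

step 0: 10 = 2^(2 + 1) + 2; sub 3 for 2: 3^(3 + 1) + 3; = 84; G_1 = 84−1 = 83
step 1: 83 = 3^(3 + 1) + 2; sub 4 for 3: 4^(4 + 1) + 2; = 1026; G_2 = 1026−1 = 1025

942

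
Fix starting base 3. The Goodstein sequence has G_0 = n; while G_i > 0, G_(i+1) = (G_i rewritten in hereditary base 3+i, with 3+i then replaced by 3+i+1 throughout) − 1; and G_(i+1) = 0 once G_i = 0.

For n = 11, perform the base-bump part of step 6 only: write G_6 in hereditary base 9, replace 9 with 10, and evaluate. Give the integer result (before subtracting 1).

52

G_0 = 11. HB_3(11) = 3^2 + 2. Bump = 18. G_1 = 17.
G_1 = 17. HB_4(17) = 4^2 + 1. Bump = 26. G_2 = 25.
G_2 = 25. HB_5(25) = 5^2. Bump = 36. G_3 = 35.
G_3 = 35. HB_6(35) = 5·6 + 5. Bump = 40. G_4 = 39.
G_4 = 39. HB_7(39) = 5·7 + 4. Bump = 44. G_5 = 43.
G_5 = 43. HB_8(43) = 5·8 + 3. Bump = 48. G_6 = 47.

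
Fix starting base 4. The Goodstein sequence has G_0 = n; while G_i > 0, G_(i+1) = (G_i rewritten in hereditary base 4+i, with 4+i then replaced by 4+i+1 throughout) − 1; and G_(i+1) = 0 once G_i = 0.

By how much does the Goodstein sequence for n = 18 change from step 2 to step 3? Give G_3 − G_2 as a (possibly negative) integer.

12

G_0 = 18. HB_4(18) = 4^2 + 2. Bump = 27. G_1 = 26.
G_1 = 26. HB_5(26) = 5^2 + 1. Bump = 37. G_2 = 36.
G_2 = 36. HB_6(36) = 6^2. Bump = 49. G_3 = 48.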